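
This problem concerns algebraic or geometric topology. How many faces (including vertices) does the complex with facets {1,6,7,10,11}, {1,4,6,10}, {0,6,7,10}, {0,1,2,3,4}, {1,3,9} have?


Each maximal simplex on m vertices has 2^m - 1 nonempty faces.
Take the union (dedupe shared faces).
Total distinct faces = 78

78


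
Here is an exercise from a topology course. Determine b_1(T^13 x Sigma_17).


pi_1(A x B) = pi_1(A) x pi_1(B); rank of abelianization = b_1.
b_1(T^13) = 13, b_1(Sigma_17) = 2*17 = 34.
b_1(product) = 13 + 34 = 47

47


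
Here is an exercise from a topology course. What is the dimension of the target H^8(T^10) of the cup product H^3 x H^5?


Cup product: H^p x H^q -> H^{p+q}; here p+q = 3+5 = 8.
rank H^k(T^n) = C(n,k).
C(10,8) = 45

45


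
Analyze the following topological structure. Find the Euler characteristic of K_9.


K_9: V = 9, E = C(9,2) = 36.
chi = V - E = 9 - 36 = -27

-27


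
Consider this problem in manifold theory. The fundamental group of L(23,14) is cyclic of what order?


pi_1(L(p,q)) = Z/pZ for any q coprime to p.
|pi_1(L(23,14))| = 23

23


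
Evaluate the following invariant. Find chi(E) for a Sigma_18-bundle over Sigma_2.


For a fiber bundle F -> E -> B (with CW structure): chi(E) = chi(B) * chi(F).
chi(Sigma_2) = -2, chi(Sigma_18) = -34.
chi(E) = (-2) * (-34) = 68

68


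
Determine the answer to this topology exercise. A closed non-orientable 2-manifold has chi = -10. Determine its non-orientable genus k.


chi = 2 - k for closed non-orientable surfaces with k crosscaps.
-10 = 2 - k
k = 2 - (-10) = 12

12


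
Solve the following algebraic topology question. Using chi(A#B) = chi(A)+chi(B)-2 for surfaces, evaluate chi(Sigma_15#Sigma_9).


chi(Sigma_15) = 2 - 2*15 = -28
chi(Sigma_9) = 2 - 2*9 = -16
For surfaces: chi(A#B) = chi(A) + chi(B) - 2.
chi = -28 + -16 - 2 = -46

-46


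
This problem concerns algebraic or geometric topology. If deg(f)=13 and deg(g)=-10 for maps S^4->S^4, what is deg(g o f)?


Degree is multiplicative under composition: deg(g o f) = deg(g) * deg(f).
= -10 * 13 = -130

-130


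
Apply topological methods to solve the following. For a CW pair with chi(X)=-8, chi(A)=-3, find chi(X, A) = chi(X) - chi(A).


Relative Euler characteristic: chi(X, A) = chi(X) - chi(A).
= -8 - (-3) = -5

-5


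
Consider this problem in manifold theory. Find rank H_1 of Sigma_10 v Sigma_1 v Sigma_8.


For a wedge X v Y: reduced H_k(X v Y) = H_k(X) + H_k(Y).
Each Sigma_g contributes b_1 = 2g.
b_1 = 20 + 2 + 16 = 38

38


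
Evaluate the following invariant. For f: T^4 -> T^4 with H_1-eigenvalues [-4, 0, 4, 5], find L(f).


For a torus self-map: L(f) = det(I - A) where A acts on H_1.
L(f) = (1--4) * (1-0) * (1-4) * (1-5) = 5 * 1 * -3 * -4 = 60

60


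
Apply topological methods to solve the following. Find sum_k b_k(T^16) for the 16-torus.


b_k(T^16) = C(16,k), so the sum over k is sum_k C(16,k) = 2^16.
Total = 2^16 = 65536

65536


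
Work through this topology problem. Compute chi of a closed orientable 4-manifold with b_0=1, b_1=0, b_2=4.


By Poincare duality b_k = b_{4-k}, so full Betti numbers: b_0=1, b_1=0, b_2=4, b_3=0, b_4=1.
chi = sum (-1)^k b_k = 6

6


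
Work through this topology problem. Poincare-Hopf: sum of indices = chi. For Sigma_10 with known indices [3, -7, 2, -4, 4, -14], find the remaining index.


Poincare-Hopf: sum of indices = chi(M).
chi(Sigma_10) = 2 - 2*10 = -18.
Sum of known indices = -16.
x = chi - (sum known) = -18 - (-16) = -2

-2


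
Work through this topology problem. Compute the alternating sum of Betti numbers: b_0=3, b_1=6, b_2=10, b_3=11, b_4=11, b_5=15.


chi = sum_k (-1)^k b_k.
= (3) + (-6) + (10) + (-11) + (11) + (-15)
= -8

-8


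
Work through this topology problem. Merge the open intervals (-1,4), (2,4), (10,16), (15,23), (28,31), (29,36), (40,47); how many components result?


Sort and merge overlapping open intervals.
Merged: (-1,4), (10,23), (28,36), (40,47).
Number of components = 4

4


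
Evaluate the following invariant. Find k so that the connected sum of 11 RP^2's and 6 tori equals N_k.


Since a >= 1, the sum is non-orientable; each T^2 can be replaced by RP^2 # RP^2 (since T^2#RP^2 = 3RP^2).
Total crosscaps k = 11 + 2*6 = 23.
Check via chi: chi = 11*1 + 6*0 - (11+6-1)*2 = -21 = 2 - k = -21. Consistent.

23


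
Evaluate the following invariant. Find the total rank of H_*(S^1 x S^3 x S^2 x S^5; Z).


Total Betti number is multiplicative under products.
Each S^d (d>=1) has total Betti number 2.
There are 4 sphere factors.
Total = 2^4 = 16

16


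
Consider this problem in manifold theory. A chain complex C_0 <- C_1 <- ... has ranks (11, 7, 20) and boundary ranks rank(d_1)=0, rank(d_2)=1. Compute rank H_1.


rank H_k = rank(ker d_k) - rank(im d_{k+1}).
rank(ker d_1) = rank(C_1) - rank(d_1) = 7 - 0 = 7.
rank(im d_{1+1}) = 1.
rank H_1 = 7 - 1 = 6

6


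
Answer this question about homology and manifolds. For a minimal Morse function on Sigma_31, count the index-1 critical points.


A perfect Morse function has m_k = b_k.
For Sigma_31: b_0=1, b_1=2g=62, b_2=1.
Saddles m_1 = 2g = 62

62


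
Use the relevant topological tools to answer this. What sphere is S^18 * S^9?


Join of spheres: S^m * S^n = S^{m+n+1}.
dim = 18 + 9 + 1 = 28

28


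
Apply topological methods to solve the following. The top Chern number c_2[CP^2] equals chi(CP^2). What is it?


For any closed oriented manifold, <e(TM),[M]> = chi(M).
chi(CP^2) = 2+1 = 3

3


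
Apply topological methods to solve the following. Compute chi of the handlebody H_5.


A genus-g handlebody deformation retracts to a wedge of g circles.
chi(vee_g S^1) = 1 - g.
chi(H_5) = 1 - 5 = -4

-4


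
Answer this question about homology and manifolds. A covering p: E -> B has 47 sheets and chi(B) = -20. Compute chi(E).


For a finite covering: chi(E) = (number of sheets) * chi(B).
chi(E) = 47 * (-20) = -940

-940


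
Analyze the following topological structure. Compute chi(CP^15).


CP^15 has one cell in each even dimension 0, 2, ..., 2*15 (15+1 cells total).
All cells are even-dimensional, so chi = number of cells.
chi = 15 + 1 = 16

16


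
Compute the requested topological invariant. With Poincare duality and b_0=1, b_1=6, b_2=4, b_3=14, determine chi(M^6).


By Poincare duality b_k = b_{6-k}, so full Betti numbers: b_0=1, b_1=6, b_2=4, b_3=14, b_4=4, b_5=6, b_6=1.
chi = sum (-1)^k b_k = -16

-16


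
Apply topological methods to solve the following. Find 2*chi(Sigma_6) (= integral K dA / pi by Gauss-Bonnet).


Gauss-Bonnet: integral K dA = 2*pi*chi(M).
chi(Sigma_6) = 2 - 2*6 = -10.
(integral K dA)/pi = 2*chi = 2*(-10) = -20

-20


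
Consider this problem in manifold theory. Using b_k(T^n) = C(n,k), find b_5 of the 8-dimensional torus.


By the Kunneth formula, b_k(T^n) = C(n,k).
b_5(T^8) = C(8,5).
C(8,5) = 8!/(5!*3!) = 56

56


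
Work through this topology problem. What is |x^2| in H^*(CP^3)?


|x| = 2 in H^*(CP^n).
|x^2| = 2 * |x| = 2 * 2 = 4

4


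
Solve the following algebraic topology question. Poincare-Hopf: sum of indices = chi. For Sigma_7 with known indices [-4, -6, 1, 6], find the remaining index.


Poincare-Hopf: sum of indices = chi(M).
chi(Sigma_7) = 2 - 2*7 = -12.
Sum of known indices = -3.
x = chi - (sum known) = -12 - (-3) = -9

-9


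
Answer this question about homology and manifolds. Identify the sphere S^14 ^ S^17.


S^m ^ S^n = S^{m+n}.
k = 14 + 17 = 31

31


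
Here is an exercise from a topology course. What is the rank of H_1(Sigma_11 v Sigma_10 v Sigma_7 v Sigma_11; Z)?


For a wedge X v Y: reduced H_k(X v Y) = H_k(X) + H_k(Y).
Each Sigma_g contributes b_1 = 2g.
b_1 = 22 + 20 + 14 + 22 = 78

78


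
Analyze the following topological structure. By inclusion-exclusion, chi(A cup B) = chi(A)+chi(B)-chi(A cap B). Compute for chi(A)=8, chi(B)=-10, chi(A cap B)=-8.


chi(A cup B) = chi(A) + chi(B) - chi(A cap B)
= 8 + (-10) - (-8)
= 6

6


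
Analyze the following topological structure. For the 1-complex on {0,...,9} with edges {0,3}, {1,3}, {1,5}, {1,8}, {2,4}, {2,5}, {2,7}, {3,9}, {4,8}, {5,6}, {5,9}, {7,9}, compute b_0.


Run DFS/union-find over 10 vertices.
V = 10, E = 12.
Number of components = 1

1


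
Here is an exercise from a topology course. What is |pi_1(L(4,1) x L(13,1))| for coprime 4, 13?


pi_1(X x Y) = pi_1(X) x pi_1(Y).
pi_1(L(4,1)) = Z/4, pi_1(L(13,1)) = Z/13.
|Z/4 x Z/13| = 4 * 13 = 52

52


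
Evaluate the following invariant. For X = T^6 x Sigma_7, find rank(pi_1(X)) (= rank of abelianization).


pi_1(A x B) = pi_1(A) x pi_1(B); rank of abelianization = b_1.
b_1(T^6) = 6, b_1(Sigma_7) = 2*7 = 14.
b_1(product) = 6 + 14 = 20

20


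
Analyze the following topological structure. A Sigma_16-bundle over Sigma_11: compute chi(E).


For a fiber bundle F -> E -> B (with CW structure): chi(E) = chi(B) * chi(F).
chi(Sigma_11) = -20, chi(Sigma_16) = -30.
chi(E) = (-20) * (-30) = 600

600


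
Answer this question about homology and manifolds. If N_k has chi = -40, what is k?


chi = 2 - k for closed non-orientable surfaces with k crosscaps.
-40 = 2 - k
k = 2 - (-40) = 42

42


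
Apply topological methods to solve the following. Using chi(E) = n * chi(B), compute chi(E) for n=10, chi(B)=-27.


For a finite covering: chi(E) = (number of sheets) * chi(B).
chi(E) = 10 * (-27) = -270

-270


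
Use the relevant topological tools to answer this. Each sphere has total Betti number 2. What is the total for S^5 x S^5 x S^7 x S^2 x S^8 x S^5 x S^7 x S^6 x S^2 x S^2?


Total Betti number is multiplicative under products.
Each S^d (d>=1) has total Betti number 2.
There are 10 sphere factors.
Total = 2^10 = 1024

1024


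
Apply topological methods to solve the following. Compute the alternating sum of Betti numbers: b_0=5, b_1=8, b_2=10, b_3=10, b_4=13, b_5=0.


chi = sum_k (-1)^k b_k.
= (5) + (-8) + (10) + (-10) + (13) + (0)
= 10

10


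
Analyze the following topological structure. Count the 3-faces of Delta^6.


Delta^6 has 6+1 vertices. A 3-face is a choice of 3+1 vertices.
f_3 = C(6+1, 3+1) = C(7,4) = 35

35


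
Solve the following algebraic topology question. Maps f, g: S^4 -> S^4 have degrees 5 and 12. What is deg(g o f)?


Degree is multiplicative under composition: deg(g o f) = deg(g) * deg(f).
= 12 * 5 = 60

60


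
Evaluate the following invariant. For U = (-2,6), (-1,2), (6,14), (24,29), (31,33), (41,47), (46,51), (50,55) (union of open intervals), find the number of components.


Sort and merge overlapping open intervals.
Merged: (-2,6), (6,14), (24,29), (31,33), (41,55).
Number of components = 5

5


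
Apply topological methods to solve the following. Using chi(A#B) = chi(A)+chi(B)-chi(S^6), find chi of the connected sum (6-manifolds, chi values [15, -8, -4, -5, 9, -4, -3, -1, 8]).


For n-manifolds: chi(A#B) = chi(A) + chi(B) - chi(S^6).
chi(S^6) = 1 + (-1)^6 = 2.
chi(#) = (sum chi_i) - (9-1)*chi(S^6) = 7 - 8*2 = -9

-9


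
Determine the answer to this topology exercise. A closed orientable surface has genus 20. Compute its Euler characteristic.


For a closed orientable surface of genus g: chi = 2 - 2g.
Here g = 20.
chi = 2 - 2*20 = 2 - 40 = -38

-38


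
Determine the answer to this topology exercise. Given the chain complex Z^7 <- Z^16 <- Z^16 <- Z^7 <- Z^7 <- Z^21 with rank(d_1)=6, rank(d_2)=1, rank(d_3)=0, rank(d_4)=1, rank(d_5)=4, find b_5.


rank H_k = rank(ker d_k) - rank(im d_{k+1}).
rank(ker d_5) = rank(C_5) - rank(d_5) = 21 - 4 = 17.
rank(im d_{5+1}) = 0.
rank H_5 = 17 - 0 = 17

17


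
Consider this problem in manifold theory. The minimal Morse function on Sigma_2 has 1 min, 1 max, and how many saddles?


A perfect Morse function has m_k = b_k.
For Sigma_2: b_0=1, b_1=2g=4, b_2=1.
Saddles m_1 = 2g = 4

4


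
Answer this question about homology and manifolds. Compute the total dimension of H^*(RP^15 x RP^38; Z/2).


dim H^*(RP^n; Z/2) = n+1 (one Z/2 in each degree 0..n).
Total Betti number is multiplicative.
Total = (15+1) * (38+1) = 16 * 39 = 624

624


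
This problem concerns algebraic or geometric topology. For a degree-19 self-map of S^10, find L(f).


On S^10: L(f) = tr(f_0*) + (-1)^10 tr(f_10*) = 1 + (-1)^10 * deg(f).
L(f) = 1 + (-1)^10 * 19 = 1 + 19 = 20

20


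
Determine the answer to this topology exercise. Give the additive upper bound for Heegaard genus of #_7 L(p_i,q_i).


Heegaard genus satisfies g(A#B) <= g(A) + g(B).
Each lens space has g = 1.
Upper bound: 7 * 1 = 7

7


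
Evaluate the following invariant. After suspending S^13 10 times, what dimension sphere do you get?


Each suspension raises dimension by 1: Sigma S^n = S^{n+1}.
Sigma^10 S^13 = S^{13+10} = S^23

23


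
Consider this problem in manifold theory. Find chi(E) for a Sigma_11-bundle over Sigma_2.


For a fiber bundle F -> E -> B (with CW structure): chi(E) = chi(B) * chi(F).
chi(Sigma_2) = -2, chi(Sigma_11) = -20.
chi(E) = (-2) * (-20) = 40

40


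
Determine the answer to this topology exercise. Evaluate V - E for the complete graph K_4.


K_4: V = 4, E = C(4,2) = 6.
chi = V - E = 4 - 6 = -2

-2


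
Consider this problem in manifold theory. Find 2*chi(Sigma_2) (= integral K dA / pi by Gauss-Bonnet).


Gauss-Bonnet: integral K dA = 2*pi*chi(M).
chi(Sigma_2) = 2 - 2*2 = -2.
(integral K dA)/pi = 2*chi = 2*(-2) = -4

-4


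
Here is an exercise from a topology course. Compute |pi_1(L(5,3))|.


pi_1(L(p,q)) = Z/pZ for any q coprime to p.
|pi_1(L(5,3))| = 5

5


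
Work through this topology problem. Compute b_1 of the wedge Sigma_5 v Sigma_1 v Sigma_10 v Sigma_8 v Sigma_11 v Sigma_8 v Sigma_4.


For a wedge X v Y: reduced H_k(X v Y) = H_k(X) + H_k(Y).
Each Sigma_g contributes b_1 = 2g.
b_1 = 10 + 2 + 20 + 16 + 22 + 16 + 8 = 94

94


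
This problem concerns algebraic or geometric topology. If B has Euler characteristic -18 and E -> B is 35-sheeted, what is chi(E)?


For a finite covering: chi(E) = (number of sheets) * chi(B).
chi(E) = 35 * (-18) = -630

-630


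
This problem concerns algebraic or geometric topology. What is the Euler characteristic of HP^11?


HP^11 has one cell in each dimension 0, 4, ..., 4*11 (11+1 cells, all even-dim).
chi = 11 + 1 = 12

12


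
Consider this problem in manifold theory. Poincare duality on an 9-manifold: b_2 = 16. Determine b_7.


Poincare duality for closed orientable n-manifolds: b_k = b_{n-k}.
Here n = 9, so b_7 = b_2 = 16

16


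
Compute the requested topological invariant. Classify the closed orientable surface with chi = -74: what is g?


chi = 2 - 2g for closed orientable surfaces.
-74 = 2 - 2g
2g = 2 - (-74) = 76
g = 38

38


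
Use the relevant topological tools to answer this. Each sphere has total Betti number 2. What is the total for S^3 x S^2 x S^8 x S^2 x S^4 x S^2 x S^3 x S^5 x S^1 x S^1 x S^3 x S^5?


Total Betti number is multiplicative under products.
Each S^d (d>=1) has total Betti number 2.
There are 12 sphere factors.
Total = 2^12 = 4096

4096


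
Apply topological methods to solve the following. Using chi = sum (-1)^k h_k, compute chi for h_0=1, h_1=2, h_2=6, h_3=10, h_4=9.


Handles of index k contribute (-1)^k to chi (same as CW cells).
chi = (1) + (-2) + (6) + (-10) + (9) = 4

4


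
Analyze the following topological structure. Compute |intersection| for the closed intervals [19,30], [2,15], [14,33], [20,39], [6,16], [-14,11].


Intersection = [max(a_i), min(b_i)] = [20, 11].
Since 20 > 11, the intersection is empty.
Length = 0

0


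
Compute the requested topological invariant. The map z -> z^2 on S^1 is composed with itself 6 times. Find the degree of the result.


deg(f) = 2. Degree is multiplicative: deg(f^6) = (deg f)^6.
deg(f^6) = (2)^6 = 64

64


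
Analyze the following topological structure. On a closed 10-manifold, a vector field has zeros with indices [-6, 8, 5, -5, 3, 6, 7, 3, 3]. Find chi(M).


Poincare-Hopf: chi(M) = sum of indices of zeros.
chi = (-6) + (8) + (5) + (-5) + (3) + (6) + (7) + (3) + (3) = 24

24


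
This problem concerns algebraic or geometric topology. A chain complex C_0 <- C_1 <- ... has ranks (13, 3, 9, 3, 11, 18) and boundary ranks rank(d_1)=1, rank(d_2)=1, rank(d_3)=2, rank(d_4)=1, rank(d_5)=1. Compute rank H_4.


rank H_k = rank(ker d_k) - rank(im d_{k+1}).
rank(ker d_4) = rank(C_4) - rank(d_4) = 11 - 1 = 10.
rank(im d_{4+1}) = 1.
rank H_4 = 10 - 1 = 9

9


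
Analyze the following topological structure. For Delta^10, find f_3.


Delta^10 has 10+1 vertices. A 3-face is a choice of 3+1 vertices.
f_3 = C(10+1, 3+1) = C(11,4) = 330

330


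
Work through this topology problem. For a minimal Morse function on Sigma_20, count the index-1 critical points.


A perfect Morse function has m_k = b_k.
For Sigma_20: b_0=1, b_1=2g=40, b_2=1.
Saddles m_1 = 2g = 40

40


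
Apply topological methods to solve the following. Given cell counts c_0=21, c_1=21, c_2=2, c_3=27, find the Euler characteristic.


chi = sum_k (-1)^k c_k.
= (-1)^0*21 + (-1)^1*21 + (-1)^2*2 + (-1)^3*27
= (21) + (-21) + (2) + (-27)
= -25

-25


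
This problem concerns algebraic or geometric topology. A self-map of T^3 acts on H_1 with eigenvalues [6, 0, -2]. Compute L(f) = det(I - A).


For a torus self-map: L(f) = det(I - A) where A acts on H_1.
L(f) = (1-6) * (1-0) * (1--2) = -5 * 1 * 3 = -15

-15


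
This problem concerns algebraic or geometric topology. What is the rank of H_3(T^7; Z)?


By the Kunneth formula, b_k(T^n) = C(n,k).
b_3(T^7) = C(7,3).
C(7,3) = 7!/(3!*4!) = 35

35


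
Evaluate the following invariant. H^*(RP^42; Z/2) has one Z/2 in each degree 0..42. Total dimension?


H^k(RP^42; Z/2) = Z/2 for each 0 <= k <= 42.
Total dimension = 42 + 1 = 43

43


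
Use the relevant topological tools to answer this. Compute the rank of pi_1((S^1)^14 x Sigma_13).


pi_1(A x B) = pi_1(A) x pi_1(B); rank of abelianization = b_1.
b_1(T^14) = 14, b_1(Sigma_13) = 2*13 = 26.
b_1(product) = 14 + 26 = 40

40


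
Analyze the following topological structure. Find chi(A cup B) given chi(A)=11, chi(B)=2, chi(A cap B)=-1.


chi(A cup B) = chi(A) + chi(B) - chi(A cap B)
= 11 + (2) - (-1)
= 14

14


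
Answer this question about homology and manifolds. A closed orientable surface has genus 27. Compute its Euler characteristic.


For a closed orientable surface of genus g: chi = 2 - 2g.
Here g = 27.
chi = 2 - 2*27 = 2 - 54 = -52

-52


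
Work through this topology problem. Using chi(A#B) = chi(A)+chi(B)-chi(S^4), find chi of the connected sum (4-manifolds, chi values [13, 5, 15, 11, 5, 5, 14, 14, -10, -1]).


For n-manifolds: chi(A#B) = chi(A) + chi(B) - chi(S^4).
chi(S^4) = 1 + (-1)^4 = 2.
chi(#) = (sum chi_i) - (10-1)*chi(S^4) = 71 - 9*2 = 53

53


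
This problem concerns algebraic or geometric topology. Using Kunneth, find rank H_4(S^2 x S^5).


Each S^d has Poincare polynomial 1 + t^d.
The product S^2 x S^5 has Poincare polynomial prod(1+t^d_i).
Expanding: b_0=1, b_2=1, b_5=1, b_7=1.
b_4 = 0

0


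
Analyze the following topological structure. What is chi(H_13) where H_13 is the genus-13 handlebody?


A genus-g handlebody deformation retracts to a wedge of g circles.
chi(vee_g S^1) = 1 - g.
chi(H_13) = 1 - 13 = -12

-12


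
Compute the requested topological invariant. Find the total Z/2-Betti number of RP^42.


H^k(RP^42; Z/2) = Z/2 for each 0 <= k <= 42.
Total dimension = 42 + 1 = 43

43


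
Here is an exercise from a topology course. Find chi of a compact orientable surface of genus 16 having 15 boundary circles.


For a compact orientable surface with genus g and b boundary components: chi = 2 - 2g - b.
chi = 2 - 2*16 - 15 = 2 - 32 - 15 = -45

-45


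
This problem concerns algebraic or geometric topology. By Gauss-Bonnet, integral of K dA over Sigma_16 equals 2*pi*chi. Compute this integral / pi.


Gauss-Bonnet: integral K dA = 2*pi*chi(M).
chi(Sigma_16) = 2 - 2*16 = -30.
(integral K dA)/pi = 2*chi = 2*(-30) = -60

-60


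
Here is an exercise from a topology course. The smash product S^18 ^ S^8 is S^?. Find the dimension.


S^m ^ S^n = S^{m+n}.
k = 18 + 8 = 26

26


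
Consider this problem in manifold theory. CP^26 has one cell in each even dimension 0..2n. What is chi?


CP^26 has one cell in each even dimension 0, 2, ..., 2*26 (26+1 cells total).
All cells are even-dimensional, so chi = number of cells.
chi = 26 + 1 = 27

27


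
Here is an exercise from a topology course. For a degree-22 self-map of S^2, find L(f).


On S^2: L(f) = tr(f_0*) + (-1)^2 tr(f_2*) = 1 + (-1)^2 * deg(f).
L(f) = 1 + (-1)^2 * 22 = 1 + 22 = 23

23


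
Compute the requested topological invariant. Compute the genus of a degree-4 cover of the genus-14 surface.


For an n-sheeted cover: chi(E) = n * chi(B).
chi(Sigma_14) = 2 - 2*14 = -26.
chi(E) = 4 * (-26) = -104.
genus(E) = (2 - chi(E))/2 = (2 - (-104))/2 = 106/2 = 53

53


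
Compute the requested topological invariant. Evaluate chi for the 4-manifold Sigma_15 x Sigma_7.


chi(Sigma_15) = 2 - 2*15 = -28
chi(Sigma_7) = 2 - 2*7 = -12
chi(product) = (-28) * (-12) = 336

336


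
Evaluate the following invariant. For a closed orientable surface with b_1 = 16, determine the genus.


For a closed orientable surface: b_1 = 2g.
16 = 2g
g = 16 / 2 = 8

8


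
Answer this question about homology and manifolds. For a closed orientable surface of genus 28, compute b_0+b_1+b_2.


For Sigma_28: b_0 = 1, b_1 = 2g = 56, b_2 = 1.
Total = 1 + 56 + 1 = 58

58


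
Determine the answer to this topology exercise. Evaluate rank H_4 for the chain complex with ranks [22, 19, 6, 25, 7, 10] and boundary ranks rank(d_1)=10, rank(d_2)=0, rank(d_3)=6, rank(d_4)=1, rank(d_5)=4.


rank H_k = rank(ker d_k) - rank(im d_{k+1}).
rank(ker d_4) = rank(C_4) - rank(d_4) = 7 - 1 = 6.
rank(im d_{4+1}) = 4.
rank H_4 = 6 - 4 = 2

2


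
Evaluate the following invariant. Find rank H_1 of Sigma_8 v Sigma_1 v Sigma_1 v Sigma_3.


For a wedge X v Y: reduced H_k(X v Y) = H_k(X) + H_k(Y).
Each Sigma_g contributes b_1 = 2g.
b_1 = 16 + 2 + 2 + 6 = 26

26


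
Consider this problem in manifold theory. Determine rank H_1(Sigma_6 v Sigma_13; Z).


For a wedge: H_1(A v B) = H_1(A) + H_1(B).
b_1(Sigma_6) = 12, b_1(Sigma_13) = 26.
b_1 = 12 + 26 = 38

38


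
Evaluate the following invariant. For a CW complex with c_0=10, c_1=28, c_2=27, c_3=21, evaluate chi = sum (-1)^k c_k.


chi = sum_k (-1)^k c_k.
= (-1)^0*10 + (-1)^1*28 + (-1)^2*27 + (-1)^3*21
= (10) + (-28) + (27) + (-21)
= -12

-12


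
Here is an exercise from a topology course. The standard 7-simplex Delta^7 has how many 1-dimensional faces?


Delta^7 has 7+1 vertices. A 1-face is a choice of 1+1 vertices.
f_1 = C(7+1, 1+1) = C(8,2) = 28

28


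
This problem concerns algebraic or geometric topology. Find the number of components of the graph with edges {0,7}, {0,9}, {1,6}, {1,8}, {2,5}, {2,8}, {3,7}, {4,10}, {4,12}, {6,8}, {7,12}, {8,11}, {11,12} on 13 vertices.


Run DFS/union-find over 13 vertices.
V = 13, E = 13.
Number of components = 1

1


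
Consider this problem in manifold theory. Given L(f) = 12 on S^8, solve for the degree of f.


L(f) = 1 + (-1)^8 deg(f) on S^8.
12 = 1 + (-1)^8 * deg(f)
(-1)^8 * deg(f) = 11
deg(f) = 11

11


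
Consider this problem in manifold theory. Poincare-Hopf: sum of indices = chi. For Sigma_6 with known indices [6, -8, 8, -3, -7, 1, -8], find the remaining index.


Poincare-Hopf: sum of indices = chi(M).
chi(Sigma_6) = 2 - 2*6 = -10.
Sum of known indices = -11.
x = chi - (sum known) = -10 - (-11) = 1

1


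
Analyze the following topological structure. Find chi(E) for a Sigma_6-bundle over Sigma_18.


For a fiber bundle F -> E -> B (with CW structure): chi(E) = chi(B) * chi(F).
chi(Sigma_18) = -34, chi(Sigma_6) = -10.
chi(E) = (-34) * (-10) = 340

340


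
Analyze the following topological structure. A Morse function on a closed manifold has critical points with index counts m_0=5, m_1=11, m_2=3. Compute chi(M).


Morse theory: chi(M) = sum_k (-1)^k m_k where m_k = #(index-k critical points).
= (5) + (-11) + (3) = -3

-3


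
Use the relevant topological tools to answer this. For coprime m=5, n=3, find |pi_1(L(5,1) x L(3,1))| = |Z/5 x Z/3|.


pi_1(X x Y) = pi_1(X) x pi_1(Y).
pi_1(L(5,1)) = Z/5, pi_1(L(3,1)) = Z/3.
|Z/5 x Z/3| = 5 * 3 = 15

15


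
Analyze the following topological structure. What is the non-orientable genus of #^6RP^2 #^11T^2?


Since a >= 1, the sum is non-orientable; each T^2 can be replaced by RP^2 # RP^2 (since T^2#RP^2 = 3RP^2).
Total crosscaps k = 6 + 2*11 = 28.
Check via chi: chi = 6*1 + 11*0 - (6+11-1)*2 = -26 = 2 - k = -26. Consistent.

28


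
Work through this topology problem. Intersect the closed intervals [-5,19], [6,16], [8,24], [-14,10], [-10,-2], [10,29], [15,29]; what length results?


Intersection = [max(a_i), min(b_i)] = [15, -2].
Since 15 > -2, the intersection is empty.
Length = 0

0


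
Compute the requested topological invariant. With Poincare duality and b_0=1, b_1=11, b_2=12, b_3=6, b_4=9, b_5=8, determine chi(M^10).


By Poincare duality b_k = b_{10-k}, so full Betti numbers: b_0=1, b_1=11, b_2=12, b_3=6, b_4=9, b_5=8, b_6=9, b_7=6, b_8=12, b_9=11, b_10=1.
chi = sum (-1)^k b_k = 2

2


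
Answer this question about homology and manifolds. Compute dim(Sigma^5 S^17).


Each suspension raises dimension by 1: Sigma S^n = S^{n+1}.
Sigma^5 S^17 = S^{17+5} = S^22

22


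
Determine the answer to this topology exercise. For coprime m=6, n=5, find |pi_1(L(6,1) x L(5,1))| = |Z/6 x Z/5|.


pi_1(X x Y) = pi_1(X) x pi_1(Y).
pi_1(L(6,1)) = Z/6, pi_1(L(5,1)) = Z/5.
|Z/6 x Z/5| = 6 * 5 = 30

30


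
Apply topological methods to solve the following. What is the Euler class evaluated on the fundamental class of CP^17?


For any closed oriented manifold, <e(TM),[M]> = chi(M).
chi(CP^17) = 17+1 = 18

18


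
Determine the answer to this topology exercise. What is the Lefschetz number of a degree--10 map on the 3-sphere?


On S^3: L(f) = tr(f_0*) + (-1)^3 tr(f_3*) = 1 + (-1)^3 * deg(f).
L(f) = 1 + (-1)^3 * -10 = 1 + 10 = 11

11


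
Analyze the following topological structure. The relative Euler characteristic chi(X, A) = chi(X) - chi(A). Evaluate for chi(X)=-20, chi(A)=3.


Relative Euler characteristic: chi(X, A) = chi(X) - chi(A).
= -20 - (3) = -23

-23


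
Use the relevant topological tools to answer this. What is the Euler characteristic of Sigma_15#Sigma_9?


chi(Sigma_15) = 2 - 2*15 = -28
chi(Sigma_9) = 2 - 2*9 = -16
For surfaces: chi(A#B) = chi(A) + chi(B) - 2.
chi = -28 + -16 - 2 = -46

-46


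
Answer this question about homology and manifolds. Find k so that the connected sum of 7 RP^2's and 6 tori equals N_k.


Since a >= 1, the sum is non-orientable; each T^2 can be replaced by RP^2 # RP^2 (since T^2#RP^2 = 3RP^2).
Total crosscaps k = 7 + 2*6 = 19.
Check via chi: chi = 7*1 + 6*0 - (7+6-1)*2 = -17 = 2 - k = -17. Consistent.

19


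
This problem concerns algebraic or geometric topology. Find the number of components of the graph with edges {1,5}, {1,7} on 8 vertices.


Run DFS/union-find over 8 vertices.
V = 8, E = 2.
Number of components = 6

6


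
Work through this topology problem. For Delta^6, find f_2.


Delta^6 has 6+1 vertices. A 2-face is a choice of 2+1 vertices.
f_2 = C(6+1, 2+1) = C(7,3) = 35

35


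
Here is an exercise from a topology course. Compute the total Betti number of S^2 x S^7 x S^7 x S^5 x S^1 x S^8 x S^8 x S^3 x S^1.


Total Betti number is multiplicative under products.
Each S^d (d>=1) has total Betti number 2.
There are 9 sphere factors.
Total = 2^9 = 512

512


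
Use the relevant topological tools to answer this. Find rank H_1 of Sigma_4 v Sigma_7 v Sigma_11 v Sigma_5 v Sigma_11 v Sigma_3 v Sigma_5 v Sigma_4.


For a wedge X v Y: reduced H_k(X v Y) = H_k(X) + H_k(Y).
Each Sigma_g contributes b_1 = 2g.
b_1 = 8 + 14 + 22 + 10 + 22 + 6 + 10 + 8 = 100

100


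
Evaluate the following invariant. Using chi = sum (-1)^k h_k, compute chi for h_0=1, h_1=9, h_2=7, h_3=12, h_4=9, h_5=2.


Handles of index k contribute (-1)^k to chi (same as CW cells).
chi = (1) + (-9) + (7) + (-12) + (9) + (-2) = -6

-6


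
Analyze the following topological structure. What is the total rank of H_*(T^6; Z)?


b_k(T^6) = C(6,k), so the sum over k is sum_k C(6,k) = 2^6.
Total = 2^6 = 64

64


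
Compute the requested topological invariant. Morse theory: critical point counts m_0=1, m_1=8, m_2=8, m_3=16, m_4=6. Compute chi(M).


Morse theory: chi(M) = sum_k (-1)^k m_k where m_k = #(index-k critical points).
= (1) + (-8) + (8) + (-16) + (6) = -9

-9


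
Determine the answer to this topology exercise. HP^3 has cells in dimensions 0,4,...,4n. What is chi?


HP^3 has one cell in each dimension 0, 4, ..., 4*3 (3+1 cells, all even-dim).
chi = 3 + 1 = 4

4


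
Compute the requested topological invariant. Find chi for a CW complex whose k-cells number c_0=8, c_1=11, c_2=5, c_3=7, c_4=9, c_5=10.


chi = sum_k (-1)^k c_k.
= (-1)^0*8 + (-1)^1*11 + (-1)^2*5 + (-1)^3*7 + (-1)^4*9 + (-1)^5*10
= (8) + (-11) + (5) + (-7) + (9) + (-10)
= -6

-6


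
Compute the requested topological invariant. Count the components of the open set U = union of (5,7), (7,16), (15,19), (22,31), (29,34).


Sort and merge overlapping open intervals.
Merged: (5,7), (7,19), (22,34).
Number of components = 3

3


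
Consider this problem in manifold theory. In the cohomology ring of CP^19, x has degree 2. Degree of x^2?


|x| = 2 in H^*(CP^n).
|x^2| = 2 * |x| = 2 * 2 = 4

4


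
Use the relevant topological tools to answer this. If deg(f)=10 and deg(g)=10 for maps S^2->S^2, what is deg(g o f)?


Degree is multiplicative under composition: deg(g o f) = deg(g) * deg(f).
= 10 * 10 = 100

100


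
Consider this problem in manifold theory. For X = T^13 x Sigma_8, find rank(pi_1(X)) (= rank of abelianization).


pi_1(A x B) = pi_1(A) x pi_1(B); rank of abelianization = b_1.
b_1(T^13) = 13, b_1(Sigma_8) = 2*8 = 16.
b_1(product) = 13 + 16 = 29

29


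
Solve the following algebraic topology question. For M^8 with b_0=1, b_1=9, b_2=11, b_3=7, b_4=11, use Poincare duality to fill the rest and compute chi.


By Poincare duality b_k = b_{8-k}, so full Betti numbers: b_0=1, b_1=9, b_2=11, b_3=7, b_4=11, b_5=7, b_6=11, b_7=9, b_8=1.
chi = sum (-1)^k b_k = 3

3


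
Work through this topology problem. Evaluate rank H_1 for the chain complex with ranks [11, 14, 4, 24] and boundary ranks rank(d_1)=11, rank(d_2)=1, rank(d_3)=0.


rank H_k = rank(ker d_k) - rank(im d_{k+1}).
rank(ker d_1) = rank(C_1) - rank(d_1) = 14 - 11 = 3.
rank(im d_{1+1}) = 1.
rank H_1 = 3 - 1 = 2

2


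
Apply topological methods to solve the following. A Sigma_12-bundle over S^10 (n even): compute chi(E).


chi(S^10) = 2 (n even), chi(Sigma_12) = 2 - 2*12 = -22.
chi(E) = 2 * (-22) = -44

-44


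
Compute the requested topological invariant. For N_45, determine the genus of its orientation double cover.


chi(N_45) = 2 - 45 = -43.
Double cover: chi(Sigma_g) = 2 * chi(N_45) = 2*(-43) = -86.
2 - 2g = -86, so g = (2 - (-86))/2 = 88/2 = 44

44


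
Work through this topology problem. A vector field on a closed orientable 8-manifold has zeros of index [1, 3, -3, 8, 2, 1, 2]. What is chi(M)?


Poincare-Hopf: chi(M) = sum of indices of zeros.
chi = (1) + (3) + (-3) + (8) + (2) + (1) + (2) = 14

14


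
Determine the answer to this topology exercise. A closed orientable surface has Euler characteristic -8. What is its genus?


chi = 2 - 2g for closed orientable surfaces.
-8 = 2 - 2g
2g = 2 - (-8) = 10
g = 5

5


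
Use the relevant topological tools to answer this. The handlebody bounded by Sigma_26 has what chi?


A genus-g handlebody deformation retracts to a wedge of g circles.
chi(vee_g S^1) = 1 - g.
chi(H_26) = 1 - 26 = -25

-25


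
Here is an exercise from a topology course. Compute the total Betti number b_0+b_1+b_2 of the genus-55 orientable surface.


For Sigma_55: b_0 = 1, b_1 = 2g = 110, b_2 = 1.
Total = 1 + 110 + 1 = 112

112


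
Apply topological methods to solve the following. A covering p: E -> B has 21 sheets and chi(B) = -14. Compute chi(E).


For a finite covering: chi(E) = (number of sheets) * chi(B).
chi(E) = 21 * (-14) = -294

-294


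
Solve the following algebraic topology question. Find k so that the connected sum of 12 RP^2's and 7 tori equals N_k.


Since a >= 1, the sum is non-orientable; each T^2 can be replaced by RP^2 # RP^2 (since T^2#RP^2 = 3RP^2).
Total crosscaps k = 12 + 2*7 = 26.
Check via chi: chi = 12*1 + 7*0 - (12+7-1)*2 = -24 = 2 - k = -24. Consistent.

26


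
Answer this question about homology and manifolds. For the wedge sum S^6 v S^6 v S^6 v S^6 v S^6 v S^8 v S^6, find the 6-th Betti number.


For a wedge of spheres, H_k (k>0) is free on one generator per sphere of dimension k.
Spheres of dimension 6: count = 6.
b_6 = 6

6


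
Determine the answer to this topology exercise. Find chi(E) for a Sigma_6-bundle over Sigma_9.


For a fiber bundle F -> E -> B (with CW structure): chi(E) = chi(B) * chi(F).
chi(Sigma_9) = -16, chi(Sigma_6) = -10.
chi(E) = (-16) * (-10) = 160

160


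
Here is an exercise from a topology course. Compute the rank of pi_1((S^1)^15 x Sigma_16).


pi_1(A x B) = pi_1(A) x pi_1(B); rank of abelianization = b_1.
b_1(T^15) = 15, b_1(Sigma_16) = 2*16 = 32.
b_1(product) = 15 + 32 = 47

47


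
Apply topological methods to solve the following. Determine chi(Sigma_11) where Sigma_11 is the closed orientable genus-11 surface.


For a closed orientable surface of genus g: chi = 2 - 2g.
Here g = 11.
chi = 2 - 2*11 = 2 - 22 = -20

-20


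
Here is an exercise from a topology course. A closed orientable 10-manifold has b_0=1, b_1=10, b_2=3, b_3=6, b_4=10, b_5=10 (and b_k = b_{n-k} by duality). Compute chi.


By Poincare duality b_k = b_{10-k}, so full Betti numbers: b_0=1, b_1=10, b_2=3, b_3=6, b_4=10, b_5=10, b_6=10, b_7=6, b_8=3, b_9=10, b_10=1.
chi = sum (-1)^k b_k = -14

-14


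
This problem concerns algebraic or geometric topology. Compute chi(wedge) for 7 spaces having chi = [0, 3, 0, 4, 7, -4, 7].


chi(A v B) = chi(A) + chi(B) - 1 (one point identified).
For 7 spaces: chi = (sum chi_i) - (7 - 1).
sum = 17; chi = 17 - 6 = 11

11


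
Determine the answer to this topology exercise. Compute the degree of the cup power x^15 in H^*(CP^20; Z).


|x| = 2 in H^*(CP^n).
|x^15| = 15 * |x| = 15 * 2 = 30

30


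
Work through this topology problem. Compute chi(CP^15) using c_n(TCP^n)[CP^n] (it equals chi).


For any closed oriented manifold, <e(TM),[M]> = chi(M).
chi(CP^15) = 15+1 = 16

16


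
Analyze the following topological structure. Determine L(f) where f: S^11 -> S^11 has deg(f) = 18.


On S^11: L(f) = tr(f_0*) + (-1)^11 tr(f_11*) = 1 + (-1)^11 * deg(f).
L(f) = 1 + (-1)^11 * 18 = 1 + -18 = -17

-17


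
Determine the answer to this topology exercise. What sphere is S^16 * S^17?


Join of spheres: S^m * S^n = S^{m+n+1}.
dim = 16 + 17 + 1 = 34

34


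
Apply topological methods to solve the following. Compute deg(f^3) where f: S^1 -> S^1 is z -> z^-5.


deg(f) = -5. Degree is multiplicative: deg(f^3) = (deg f)^3.
deg(f^3) = (-5)^3 = -125

-125


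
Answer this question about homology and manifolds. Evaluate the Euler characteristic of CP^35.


CP^35 has one cell in each even dimension 0, 2, ..., 2*35 (35+1 cells total).
All cells are even-dimensional, so chi = number of cells.
chi = 35 + 1 = 36

36


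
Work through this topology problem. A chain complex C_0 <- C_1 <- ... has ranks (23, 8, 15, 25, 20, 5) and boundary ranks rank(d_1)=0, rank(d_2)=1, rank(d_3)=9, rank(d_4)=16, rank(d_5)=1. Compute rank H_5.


rank H_k = rank(ker d_k) - rank(im d_{k+1}).
rank(ker d_5) = rank(C_5) - rank(d_5) = 5 - 1 = 4.
rank(im d_{5+1}) = 0.
rank H_5 = 4 - 0 = 4

4


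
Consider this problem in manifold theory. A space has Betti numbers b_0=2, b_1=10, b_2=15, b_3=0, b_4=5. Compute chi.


chi = sum_k (-1)^k b_k.
= (2) + (-10) + (15) + (0) + (5)
= 12

12


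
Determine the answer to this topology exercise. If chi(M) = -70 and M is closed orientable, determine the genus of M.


chi = 2 - 2g for closed orientable surfaces.
-70 = 2 - 2g
2g = 2 - (-70) = 72
g = 36

36


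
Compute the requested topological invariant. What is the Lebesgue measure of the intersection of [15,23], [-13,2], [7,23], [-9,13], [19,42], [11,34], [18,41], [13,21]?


Intersection = [max(a_i), min(b_i)] = [19, 2].
Since 19 > 2, the intersection is empty.
Length = 0

0


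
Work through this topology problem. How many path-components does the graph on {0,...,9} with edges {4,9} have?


Run DFS/union-find over 10 vertices.
V = 10, E = 1.
Number of components = 9

9


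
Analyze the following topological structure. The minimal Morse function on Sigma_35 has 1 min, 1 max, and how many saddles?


A perfect Morse function has m_k = b_k.
For Sigma_35: b_0=1, b_1=2g=70, b_2=1.
Saddles m_1 = 2g = 70

70


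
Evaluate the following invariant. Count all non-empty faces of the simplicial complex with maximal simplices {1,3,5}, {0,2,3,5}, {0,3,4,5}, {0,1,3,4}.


Each maximal simplex on m vertices has 2^m - 1 nonempty faces.
Take the union (dedupe shared faces).
Total distinct faces = 33

33


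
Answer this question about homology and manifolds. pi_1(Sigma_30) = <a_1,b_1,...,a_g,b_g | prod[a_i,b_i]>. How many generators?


Standard presentation: pi_1(Sigma_g) = <a_1,b_1,...,a_g,b_g | [a_1,b_1]...[a_g,b_g] = 1>.
Number of generators = 2g = 2*30 = 60

60


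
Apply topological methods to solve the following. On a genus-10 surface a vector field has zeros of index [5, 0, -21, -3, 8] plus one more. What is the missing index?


Poincare-Hopf: sum of indices = chi(M).
chi(Sigma_10) = 2 - 2*10 = -18.
Sum of known indices = -11.
x = chi - (sum known) = -18 - (-11) = -7

-7


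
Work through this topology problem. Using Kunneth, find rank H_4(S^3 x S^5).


Each S^d has Poincare polynomial 1 + t^d.
The product S^3 x S^5 has Poincare polynomial prod(1+t^d_i).
Expanding: b_0=1, b_3=1, b_5=1, b_8=1.
b_4 = 0

0


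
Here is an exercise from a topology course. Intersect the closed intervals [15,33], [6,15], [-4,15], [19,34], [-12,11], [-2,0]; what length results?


Intersection = [max(a_i), min(b_i)] = [19, 0].
Since 19 > 0, the intersection is empty.
Length = 0

0


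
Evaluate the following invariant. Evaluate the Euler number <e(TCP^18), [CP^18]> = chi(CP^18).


For any closed oriented manifold, <e(TM),[M]> = chi(M).
chi(CP^18) = 18+1 = 19

19


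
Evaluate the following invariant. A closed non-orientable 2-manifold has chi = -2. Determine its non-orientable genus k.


chi = 2 - k for closed non-orientable surfaces with k crosscaps.
-2 = 2 - k
k = 2 - (-2) = 4

4


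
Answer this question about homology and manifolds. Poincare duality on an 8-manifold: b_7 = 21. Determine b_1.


Poincare duality for closed orientable n-manifolds: b_k = b_{n-k}.
Here n = 8, so b_1 = b_7 = 21

21


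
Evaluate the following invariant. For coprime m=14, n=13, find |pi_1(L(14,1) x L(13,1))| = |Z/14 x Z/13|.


pi_1(X x Y) = pi_1(X) x pi_1(Y).
pi_1(L(14,1)) = Z/14, pi_1(L(13,1)) = Z/13.
|Z/14 x Z/13| = 14 * 13 = 182

182


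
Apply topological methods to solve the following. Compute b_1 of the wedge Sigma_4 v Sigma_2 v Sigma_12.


For a wedge X v Y: reduced H_k(X v Y) = H_k(X) + H_k(Y).
Each Sigma_g contributes b_1 = 2g.
b_1 = 8 + 4 + 24 = 36

36


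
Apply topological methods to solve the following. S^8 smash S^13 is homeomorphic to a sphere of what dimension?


S^m ^ S^n = S^{m+n}.
k = 8 + 13 = 21

21
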